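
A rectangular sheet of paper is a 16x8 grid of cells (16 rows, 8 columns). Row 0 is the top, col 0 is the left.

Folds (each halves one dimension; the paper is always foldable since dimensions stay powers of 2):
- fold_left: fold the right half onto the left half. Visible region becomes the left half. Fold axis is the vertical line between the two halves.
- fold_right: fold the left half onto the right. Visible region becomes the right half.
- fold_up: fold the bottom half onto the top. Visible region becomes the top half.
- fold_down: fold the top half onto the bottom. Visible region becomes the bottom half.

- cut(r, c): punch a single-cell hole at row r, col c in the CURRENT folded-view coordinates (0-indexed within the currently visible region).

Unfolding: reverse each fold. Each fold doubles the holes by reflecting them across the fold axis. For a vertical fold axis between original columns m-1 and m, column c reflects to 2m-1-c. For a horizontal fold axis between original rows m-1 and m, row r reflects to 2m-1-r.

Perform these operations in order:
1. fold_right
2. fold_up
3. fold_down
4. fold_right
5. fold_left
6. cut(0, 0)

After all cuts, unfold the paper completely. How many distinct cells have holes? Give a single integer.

Answer: 32

Derivation:
Op 1 fold_right: fold axis v@4; visible region now rows[0,16) x cols[4,8) = 16x4
Op 2 fold_up: fold axis h@8; visible region now rows[0,8) x cols[4,8) = 8x4
Op 3 fold_down: fold axis h@4; visible region now rows[4,8) x cols[4,8) = 4x4
Op 4 fold_right: fold axis v@6; visible region now rows[4,8) x cols[6,8) = 4x2
Op 5 fold_left: fold axis v@7; visible region now rows[4,8) x cols[6,7) = 4x1
Op 6 cut(0, 0): punch at orig (4,6); cuts so far [(4, 6)]; region rows[4,8) x cols[6,7) = 4x1
Unfold 1 (reflect across v@7): 2 holes -> [(4, 6), (4, 7)]
Unfold 2 (reflect across v@6): 4 holes -> [(4, 4), (4, 5), (4, 6), (4, 7)]
Unfold 3 (reflect across h@4): 8 holes -> [(3, 4), (3, 5), (3, 6), (3, 7), (4, 4), (4, 5), (4, 6), (4, 7)]
Unfold 4 (reflect across h@8): 16 holes -> [(3, 4), (3, 5), (3, 6), (3, 7), (4, 4), (4, 5), (4, 6), (4, 7), (11, 4), (11, 5), (11, 6), (11, 7), (12, 4), (12, 5), (12, 6), (12, 7)]
Unfold 5 (reflect across v@4): 32 holes -> [(3, 0), (3, 1), (3, 2), (3, 3), (3, 4), (3, 5), (3, 6), (3, 7), (4, 0), (4, 1), (4, 2), (4, 3), (4, 4), (4, 5), (4, 6), (4, 7), (11, 0), (11, 1), (11, 2), (11, 3), (11, 4), (11, 5), (11, 6), (11, 7), (12, 0), (12, 1), (12, 2), (12, 3), (12, 4), (12, 5), (12, 6), (12, 7)]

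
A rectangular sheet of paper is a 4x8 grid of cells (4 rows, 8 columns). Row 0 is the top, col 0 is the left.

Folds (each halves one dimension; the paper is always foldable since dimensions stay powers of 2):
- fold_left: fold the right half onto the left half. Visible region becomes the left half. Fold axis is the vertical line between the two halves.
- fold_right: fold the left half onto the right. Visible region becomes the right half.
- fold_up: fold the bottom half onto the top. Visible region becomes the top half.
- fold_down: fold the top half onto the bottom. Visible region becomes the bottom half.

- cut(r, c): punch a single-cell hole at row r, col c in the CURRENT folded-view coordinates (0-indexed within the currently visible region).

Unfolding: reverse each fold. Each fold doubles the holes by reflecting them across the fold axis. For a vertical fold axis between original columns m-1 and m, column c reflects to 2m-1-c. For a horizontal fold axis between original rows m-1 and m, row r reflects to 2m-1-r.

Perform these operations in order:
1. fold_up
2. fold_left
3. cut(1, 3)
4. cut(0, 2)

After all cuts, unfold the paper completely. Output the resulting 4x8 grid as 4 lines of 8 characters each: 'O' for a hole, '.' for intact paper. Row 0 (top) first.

Op 1 fold_up: fold axis h@2; visible region now rows[0,2) x cols[0,8) = 2x8
Op 2 fold_left: fold axis v@4; visible region now rows[0,2) x cols[0,4) = 2x4
Op 3 cut(1, 3): punch at orig (1,3); cuts so far [(1, 3)]; region rows[0,2) x cols[0,4) = 2x4
Op 4 cut(0, 2): punch at orig (0,2); cuts so far [(0, 2), (1, 3)]; region rows[0,2) x cols[0,4) = 2x4
Unfold 1 (reflect across v@4): 4 holes -> [(0, 2), (0, 5), (1, 3), (1, 4)]
Unfold 2 (reflect across h@2): 8 holes -> [(0, 2), (0, 5), (1, 3), (1, 4), (2, 3), (2, 4), (3, 2), (3, 5)]

Answer: ..O..O..
...OO...
...OO...
..O..O..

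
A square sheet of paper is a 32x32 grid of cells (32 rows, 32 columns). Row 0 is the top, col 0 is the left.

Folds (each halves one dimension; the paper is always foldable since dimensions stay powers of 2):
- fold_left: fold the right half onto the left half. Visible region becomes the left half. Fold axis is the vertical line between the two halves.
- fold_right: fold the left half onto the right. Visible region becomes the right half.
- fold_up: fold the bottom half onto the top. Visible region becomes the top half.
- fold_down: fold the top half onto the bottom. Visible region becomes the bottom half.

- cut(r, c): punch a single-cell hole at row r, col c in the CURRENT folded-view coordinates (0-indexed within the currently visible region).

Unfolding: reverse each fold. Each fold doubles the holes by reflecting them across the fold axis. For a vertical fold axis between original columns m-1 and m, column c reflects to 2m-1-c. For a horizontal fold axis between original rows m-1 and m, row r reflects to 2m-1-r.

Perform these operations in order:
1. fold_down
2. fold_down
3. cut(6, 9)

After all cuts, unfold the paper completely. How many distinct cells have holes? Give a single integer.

Op 1 fold_down: fold axis h@16; visible region now rows[16,32) x cols[0,32) = 16x32
Op 2 fold_down: fold axis h@24; visible region now rows[24,32) x cols[0,32) = 8x32
Op 3 cut(6, 9): punch at orig (30,9); cuts so far [(30, 9)]; region rows[24,32) x cols[0,32) = 8x32
Unfold 1 (reflect across h@24): 2 holes -> [(17, 9), (30, 9)]
Unfold 2 (reflect across h@16): 4 holes -> [(1, 9), (14, 9), (17, 9), (30, 9)]

Answer: 4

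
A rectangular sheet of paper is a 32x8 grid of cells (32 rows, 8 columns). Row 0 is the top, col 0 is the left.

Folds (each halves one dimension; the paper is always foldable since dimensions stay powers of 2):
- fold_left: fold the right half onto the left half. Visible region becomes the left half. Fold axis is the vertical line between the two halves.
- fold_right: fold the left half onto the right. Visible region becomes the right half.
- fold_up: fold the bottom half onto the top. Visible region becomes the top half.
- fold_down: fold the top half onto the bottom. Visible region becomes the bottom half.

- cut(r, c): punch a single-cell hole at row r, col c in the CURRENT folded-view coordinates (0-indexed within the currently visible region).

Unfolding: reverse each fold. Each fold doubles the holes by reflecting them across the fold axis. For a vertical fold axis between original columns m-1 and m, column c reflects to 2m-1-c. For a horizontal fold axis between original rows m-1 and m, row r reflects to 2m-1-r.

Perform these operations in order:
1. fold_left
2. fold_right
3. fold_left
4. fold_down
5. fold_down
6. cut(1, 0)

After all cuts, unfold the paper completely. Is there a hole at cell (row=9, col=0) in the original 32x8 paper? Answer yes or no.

Op 1 fold_left: fold axis v@4; visible region now rows[0,32) x cols[0,4) = 32x4
Op 2 fold_right: fold axis v@2; visible region now rows[0,32) x cols[2,4) = 32x2
Op 3 fold_left: fold axis v@3; visible region now rows[0,32) x cols[2,3) = 32x1
Op 4 fold_down: fold axis h@16; visible region now rows[16,32) x cols[2,3) = 16x1
Op 5 fold_down: fold axis h@24; visible region now rows[24,32) x cols[2,3) = 8x1
Op 6 cut(1, 0): punch at orig (25,2); cuts so far [(25, 2)]; region rows[24,32) x cols[2,3) = 8x1
Unfold 1 (reflect across h@24): 2 holes -> [(22, 2), (25, 2)]
Unfold 2 (reflect across h@16): 4 holes -> [(6, 2), (9, 2), (22, 2), (25, 2)]
Unfold 3 (reflect across v@3): 8 holes -> [(6, 2), (6, 3), (9, 2), (9, 3), (22, 2), (22, 3), (25, 2), (25, 3)]
Unfold 4 (reflect across v@2): 16 holes -> [(6, 0), (6, 1), (6, 2), (6, 3), (9, 0), (9, 1), (9, 2), (9, 3), (22, 0), (22, 1), (22, 2), (22, 3), (25, 0), (25, 1), (25, 2), (25, 3)]
Unfold 5 (reflect across v@4): 32 holes -> [(6, 0), (6, 1), (6, 2), (6, 3), (6, 4), (6, 5), (6, 6), (6, 7), (9, 0), (9, 1), (9, 2), (9, 3), (9, 4), (9, 5), (9, 6), (9, 7), (22, 0), (22, 1), (22, 2), (22, 3), (22, 4), (22, 5), (22, 6), (22, 7), (25, 0), (25, 1), (25, 2), (25, 3), (25, 4), (25, 5), (25, 6), (25, 7)]
Holes: [(6, 0), (6, 1), (6, 2), (6, 3), (6, 4), (6, 5), (6, 6), (6, 7), (9, 0), (9, 1), (9, 2), (9, 3), (9, 4), (9, 5), (9, 6), (9, 7), (22, 0), (22, 1), (22, 2), (22, 3), (22, 4), (22, 5), (22, 6), (22, 7), (25, 0), (25, 1), (25, 2), (25, 3), (25, 4), (25, 5), (25, 6), (25, 7)]

Answer: yes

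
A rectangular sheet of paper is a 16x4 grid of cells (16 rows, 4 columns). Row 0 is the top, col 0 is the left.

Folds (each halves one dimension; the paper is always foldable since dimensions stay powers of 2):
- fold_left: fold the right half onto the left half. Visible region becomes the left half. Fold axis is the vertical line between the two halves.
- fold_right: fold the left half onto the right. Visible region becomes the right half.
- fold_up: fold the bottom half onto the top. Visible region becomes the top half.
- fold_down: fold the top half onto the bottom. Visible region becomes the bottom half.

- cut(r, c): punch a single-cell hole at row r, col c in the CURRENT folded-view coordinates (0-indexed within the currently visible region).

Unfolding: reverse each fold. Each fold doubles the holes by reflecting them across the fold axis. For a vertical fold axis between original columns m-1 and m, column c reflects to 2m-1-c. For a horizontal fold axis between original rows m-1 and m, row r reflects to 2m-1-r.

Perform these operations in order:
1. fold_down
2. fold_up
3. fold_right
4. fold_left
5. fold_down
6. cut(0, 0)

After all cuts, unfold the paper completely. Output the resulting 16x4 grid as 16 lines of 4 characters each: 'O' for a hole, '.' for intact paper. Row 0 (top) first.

Op 1 fold_down: fold axis h@8; visible region now rows[8,16) x cols[0,4) = 8x4
Op 2 fold_up: fold axis h@12; visible region now rows[8,12) x cols[0,4) = 4x4
Op 3 fold_right: fold axis v@2; visible region now rows[8,12) x cols[2,4) = 4x2
Op 4 fold_left: fold axis v@3; visible region now rows[8,12) x cols[2,3) = 4x1
Op 5 fold_down: fold axis h@10; visible region now rows[10,12) x cols[2,3) = 2x1
Op 6 cut(0, 0): punch at orig (10,2); cuts so far [(10, 2)]; region rows[10,12) x cols[2,3) = 2x1
Unfold 1 (reflect across h@10): 2 holes -> [(9, 2), (10, 2)]
Unfold 2 (reflect across v@3): 4 holes -> [(9, 2), (9, 3), (10, 2), (10, 3)]
Unfold 3 (reflect across v@2): 8 holes -> [(9, 0), (9, 1), (9, 2), (9, 3), (10, 0), (10, 1), (10, 2), (10, 3)]
Unfold 4 (reflect across h@12): 16 holes -> [(9, 0), (9, 1), (9, 2), (9, 3), (10, 0), (10, 1), (10, 2), (10, 3), (13, 0), (13, 1), (13, 2), (13, 3), (14, 0), (14, 1), (14, 2), (14, 3)]
Unfold 5 (reflect across h@8): 32 holes -> [(1, 0), (1, 1), (1, 2), (1, 3), (2, 0), (2, 1), (2, 2), (2, 3), (5, 0), (5, 1), (5, 2), (5, 3), (6, 0), (6, 1), (6, 2), (6, 3), (9, 0), (9, 1), (9, 2), (9, 3), (10, 0), (10, 1), (10, 2), (10, 3), (13, 0), (13, 1), (13, 2), (13, 3), (14, 0), (14, 1), (14, 2), (14, 3)]

Answer: ....
OOOO
OOOO
....
....
OOOO
OOOO
....
....
OOOO
OOOO
....
....
OOOO
OOOO
....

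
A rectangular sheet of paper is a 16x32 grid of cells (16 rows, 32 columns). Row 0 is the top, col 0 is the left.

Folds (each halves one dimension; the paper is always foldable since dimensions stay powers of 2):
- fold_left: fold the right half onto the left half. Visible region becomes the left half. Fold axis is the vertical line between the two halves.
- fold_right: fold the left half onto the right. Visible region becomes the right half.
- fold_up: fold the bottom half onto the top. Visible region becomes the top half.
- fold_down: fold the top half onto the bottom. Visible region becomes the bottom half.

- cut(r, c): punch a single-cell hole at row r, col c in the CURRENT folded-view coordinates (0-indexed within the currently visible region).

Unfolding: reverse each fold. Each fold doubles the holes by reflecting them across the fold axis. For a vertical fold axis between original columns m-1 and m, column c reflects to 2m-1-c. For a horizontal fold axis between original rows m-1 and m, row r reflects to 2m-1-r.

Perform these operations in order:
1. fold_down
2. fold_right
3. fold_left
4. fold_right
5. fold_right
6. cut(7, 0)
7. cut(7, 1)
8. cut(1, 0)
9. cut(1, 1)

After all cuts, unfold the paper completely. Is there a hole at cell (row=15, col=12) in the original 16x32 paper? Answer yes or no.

Op 1 fold_down: fold axis h@8; visible region now rows[8,16) x cols[0,32) = 8x32
Op 2 fold_right: fold axis v@16; visible region now rows[8,16) x cols[16,32) = 8x16
Op 3 fold_left: fold axis v@24; visible region now rows[8,16) x cols[16,24) = 8x8
Op 4 fold_right: fold axis v@20; visible region now rows[8,16) x cols[20,24) = 8x4
Op 5 fold_right: fold axis v@22; visible region now rows[8,16) x cols[22,24) = 8x2
Op 6 cut(7, 0): punch at orig (15,22); cuts so far [(15, 22)]; region rows[8,16) x cols[22,24) = 8x2
Op 7 cut(7, 1): punch at orig (15,23); cuts so far [(15, 22), (15, 23)]; region rows[8,16) x cols[22,24) = 8x2
Op 8 cut(1, 0): punch at orig (9,22); cuts so far [(9, 22), (15, 22), (15, 23)]; region rows[8,16) x cols[22,24) = 8x2
Op 9 cut(1, 1): punch at orig (9,23); cuts so far [(9, 22), (9, 23), (15, 22), (15, 23)]; region rows[8,16) x cols[22,24) = 8x2
Unfold 1 (reflect across v@22): 8 holes -> [(9, 20), (9, 21), (9, 22), (9, 23), (15, 20), (15, 21), (15, 22), (15, 23)]
Unfold 2 (reflect across v@20): 16 holes -> [(9, 16), (9, 17), (9, 18), (9, 19), (9, 20), (9, 21), (9, 22), (9, 23), (15, 16), (15, 17), (15, 18), (15, 19), (15, 20), (15, 21), (15, 22), (15, 23)]
Unfold 3 (reflect across v@24): 32 holes -> [(9, 16), (9, 17), (9, 18), (9, 19), (9, 20), (9, 21), (9, 22), (9, 23), (9, 24), (9, 25), (9, 26), (9, 27), (9, 28), (9, 29), (9, 30), (9, 31), (15, 16), (15, 17), (15, 18), (15, 19), (15, 20), (15, 21), (15, 22), (15, 23), (15, 24), (15, 25), (15, 26), (15, 27), (15, 28), (15, 29), (15, 30), (15, 31)]
Unfold 4 (reflect across v@16): 64 holes -> [(9, 0), (9, 1), (9, 2), (9, 3), (9, 4), (9, 5), (9, 6), (9, 7), (9, 8), (9, 9), (9, 10), (9, 11), (9, 12), (9, 13), (9, 14), (9, 15), (9, 16), (9, 17), (9, 18), (9, 19), (9, 20), (9, 21), (9, 22), (9, 23), (9, 24), (9, 25), (9, 26), (9, 27), (9, 28), (9, 29), (9, 30), (9, 31), (15, 0), (15, 1), (15, 2), (15, 3), (15, 4), (15, 5), (15, 6), (15, 7), (15, 8), (15, 9), (15, 10), (15, 11), (15, 12), (15, 13), (15, 14), (15, 15), (15, 16), (15, 17), (15, 18), (15, 19), (15, 20), (15, 21), (15, 22), (15, 23), (15, 24), (15, 25), (15, 26), (15, 27), (15, 28), (15, 29), (15, 30), (15, 31)]
Unfold 5 (reflect across h@8): 128 holes -> [(0, 0), (0, 1), (0, 2), (0, 3), (0, 4), (0, 5), (0, 6), (0, 7), (0, 8), (0, 9), (0, 10), (0, 11), (0, 12), (0, 13), (0, 14), (0, 15), (0, 16), (0, 17), (0, 18), (0, 19), (0, 20), (0, 21), (0, 22), (0, 23), (0, 24), (0, 25), (0, 26), (0, 27), (0, 28), (0, 29), (0, 30), (0, 31), (6, 0), (6, 1), (6, 2), (6, 3), (6, 4), (6, 5), (6, 6), (6, 7), (6, 8), (6, 9), (6, 10), (6, 11), (6, 12), (6, 13), (6, 14), (6, 15), (6, 16), (6, 17), (6, 18), (6, 19), (6, 20), (6, 21), (6, 22), (6, 23), (6, 24), (6, 25), (6, 26), (6, 27), (6, 28), (6, 29), (6, 30), (6, 31), (9, 0), (9, 1), (9, 2), (9, 3), (9, 4), (9, 5), (9, 6), (9, 7), (9, 8), (9, 9), (9, 10), (9, 11), (9, 12), (9, 13), (9, 14), (9, 15), (9, 16), (9, 17), (9, 18), (9, 19), (9, 20), (9, 21), (9, 22), (9, 23), (9, 24), (9, 25), (9, 26), (9, 27), (9, 28), (9, 29), (9, 30), (9, 31), (15, 0), (15, 1), (15, 2), (15, 3), (15, 4), (15, 5), (15, 6), (15, 7), (15, 8), (15, 9), (15, 10), (15, 11), (15, 12), (15, 13), (15, 14), (15, 15), (15, 16), (15, 17), (15, 18), (15, 19), (15, 20), (15, 21), (15, 22), (15, 23), (15, 24), (15, 25), (15, 26), (15, 27), (15, 28), (15, 29), (15, 30), (15, 31)]
Holes: [(0, 0), (0, 1), (0, 2), (0, 3), (0, 4), (0, 5), (0, 6), (0, 7), (0, 8), (0, 9), (0, 10), (0, 11), (0, 12), (0, 13), (0, 14), (0, 15), (0, 16), (0, 17), (0, 18), (0, 19), (0, 20), (0, 21), (0, 22), (0, 23), (0, 24), (0, 25), (0, 26), (0, 27), (0, 28), (0, 29), (0, 30), (0, 31), (6, 0), (6, 1), (6, 2), (6, 3), (6, 4), (6, 5), (6, 6), (6, 7), (6, 8), (6, 9), (6, 10), (6, 11), (6, 12), (6, 13), (6, 14), (6, 15), (6, 16), (6, 17), (6, 18), (6, 19), (6, 20), (6, 21), (6, 22), (6, 23), (6, 24), (6, 25), (6, 26), (6, 27), (6, 28), (6, 29), (6, 30), (6, 31), (9, 0), (9, 1), (9, 2), (9, 3), (9, 4), (9, 5), (9, 6), (9, 7), (9, 8), (9, 9), (9, 10), (9, 11), (9, 12), (9, 13), (9, 14), (9, 15), (9, 16), (9, 17), (9, 18), (9, 19), (9, 20), (9, 21), (9, 22), (9, 23), (9, 24), (9, 25), (9, 26), (9, 27), (9, 28), (9, 29), (9, 30), (9, 31), (15, 0), (15, 1), (15, 2), (15, 3), (15, 4), (15, 5), (15, 6), (15, 7), (15, 8), (15, 9), (15, 10), (15, 11), (15, 12), (15, 13), (15, 14), (15, 15), (15, 16), (15, 17), (15, 18), (15, 19), (15, 20), (15, 21), (15, 22), (15, 23), (15, 24), (15, 25), (15, 26), (15, 27), (15, 28), (15, 29), (15, 30), (15, 31)]

Answer: yes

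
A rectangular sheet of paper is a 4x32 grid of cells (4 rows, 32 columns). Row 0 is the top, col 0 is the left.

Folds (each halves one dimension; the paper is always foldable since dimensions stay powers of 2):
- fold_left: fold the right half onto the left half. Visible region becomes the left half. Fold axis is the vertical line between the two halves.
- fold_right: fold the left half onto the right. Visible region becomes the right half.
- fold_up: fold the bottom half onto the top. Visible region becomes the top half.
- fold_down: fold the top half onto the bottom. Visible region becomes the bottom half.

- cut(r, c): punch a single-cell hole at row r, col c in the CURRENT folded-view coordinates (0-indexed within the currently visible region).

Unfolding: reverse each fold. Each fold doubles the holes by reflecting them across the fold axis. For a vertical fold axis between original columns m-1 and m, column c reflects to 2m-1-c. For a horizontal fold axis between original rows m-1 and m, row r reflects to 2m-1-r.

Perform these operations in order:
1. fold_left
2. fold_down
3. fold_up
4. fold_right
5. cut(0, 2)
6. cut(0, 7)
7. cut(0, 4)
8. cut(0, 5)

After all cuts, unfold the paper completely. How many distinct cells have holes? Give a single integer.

Op 1 fold_left: fold axis v@16; visible region now rows[0,4) x cols[0,16) = 4x16
Op 2 fold_down: fold axis h@2; visible region now rows[2,4) x cols[0,16) = 2x16
Op 3 fold_up: fold axis h@3; visible region now rows[2,3) x cols[0,16) = 1x16
Op 4 fold_right: fold axis v@8; visible region now rows[2,3) x cols[8,16) = 1x8
Op 5 cut(0, 2): punch at orig (2,10); cuts so far [(2, 10)]; region rows[2,3) x cols[8,16) = 1x8
Op 6 cut(0, 7): punch at orig (2,15); cuts so far [(2, 10), (2, 15)]; region rows[2,3) x cols[8,16) = 1x8
Op 7 cut(0, 4): punch at orig (2,12); cuts so far [(2, 10), (2, 12), (2, 15)]; region rows[2,3) x cols[8,16) = 1x8
Op 8 cut(0, 5): punch at orig (2,13); cuts so far [(2, 10), (2, 12), (2, 13), (2, 15)]; region rows[2,3) x cols[8,16) = 1x8
Unfold 1 (reflect across v@8): 8 holes -> [(2, 0), (2, 2), (2, 3), (2, 5), (2, 10), (2, 12), (2, 13), (2, 15)]
Unfold 2 (reflect across h@3): 16 holes -> [(2, 0), (2, 2), (2, 3), (2, 5), (2, 10), (2, 12), (2, 13), (2, 15), (3, 0), (3, 2), (3, 3), (3, 5), (3, 10), (3, 12), (3, 13), (3, 15)]
Unfold 3 (reflect across h@2): 32 holes -> [(0, 0), (0, 2), (0, 3), (0, 5), (0, 10), (0, 12), (0, 13), (0, 15), (1, 0), (1, 2), (1, 3), (1, 5), (1, 10), (1, 12), (1, 13), (1, 15), (2, 0), (2, 2), (2, 3), (2, 5), (2, 10), (2, 12), (2, 13), (2, 15), (3, 0), (3, 2), (3, 3), (3, 5), (3, 10), (3, 12), (3, 13), (3, 15)]
Unfold 4 (reflect across v@16): 64 holes -> [(0, 0), (0, 2), (0, 3), (0, 5), (0, 10), (0, 12), (0, 13), (0, 15), (0, 16), (0, 18), (0, 19), (0, 21), (0, 26), (0, 28), (0, 29), (0, 31), (1, 0), (1, 2), (1, 3), (1, 5), (1, 10), (1, 12), (1, 13), (1, 15), (1, 16), (1, 18), (1, 19), (1, 21), (1, 26), (1, 28), (1, 29), (1, 31), (2, 0), (2, 2), (2, 3), (2, 5), (2, 10), (2, 12), (2, 13), (2, 15), (2, 16), (2, 18), (2, 19), (2, 21), (2, 26), (2, 28), (2, 29), (2, 31), (3, 0), (3, 2), (3, 3), (3, 5), (3, 10), (3, 12), (3, 13), (3, 15), (3, 16), (3, 18), (3, 19), (3, 21), (3, 26), (3, 28), (3, 29), (3, 31)]

Answer: 64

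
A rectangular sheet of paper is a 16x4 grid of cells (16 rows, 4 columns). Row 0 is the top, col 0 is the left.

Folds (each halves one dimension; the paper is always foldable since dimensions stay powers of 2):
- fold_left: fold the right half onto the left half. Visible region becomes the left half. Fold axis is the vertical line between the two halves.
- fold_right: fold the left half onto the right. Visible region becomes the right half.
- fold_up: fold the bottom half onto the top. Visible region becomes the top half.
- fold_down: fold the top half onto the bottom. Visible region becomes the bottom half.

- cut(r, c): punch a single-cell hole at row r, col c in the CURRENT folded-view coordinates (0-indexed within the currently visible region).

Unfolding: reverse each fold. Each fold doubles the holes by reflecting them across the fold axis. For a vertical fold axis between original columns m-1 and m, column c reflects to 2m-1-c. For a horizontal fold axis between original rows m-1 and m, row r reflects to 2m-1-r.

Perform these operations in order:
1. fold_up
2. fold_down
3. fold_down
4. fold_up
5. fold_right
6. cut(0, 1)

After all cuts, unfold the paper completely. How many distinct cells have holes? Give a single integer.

Answer: 32

Derivation:
Op 1 fold_up: fold axis h@8; visible region now rows[0,8) x cols[0,4) = 8x4
Op 2 fold_down: fold axis h@4; visible region now rows[4,8) x cols[0,4) = 4x4
Op 3 fold_down: fold axis h@6; visible region now rows[6,8) x cols[0,4) = 2x4
Op 4 fold_up: fold axis h@7; visible region now rows[6,7) x cols[0,4) = 1x4
Op 5 fold_right: fold axis v@2; visible region now rows[6,7) x cols[2,4) = 1x2
Op 6 cut(0, 1): punch at orig (6,3); cuts so far [(6, 3)]; region rows[6,7) x cols[2,4) = 1x2
Unfold 1 (reflect across v@2): 2 holes -> [(6, 0), (6, 3)]
Unfold 2 (reflect across h@7): 4 holes -> [(6, 0), (6, 3), (7, 0), (7, 3)]
Unfold 3 (reflect across h@6): 8 holes -> [(4, 0), (4, 3), (5, 0), (5, 3), (6, 0), (6, 3), (7, 0), (7, 3)]
Unfold 4 (reflect across h@4): 16 holes -> [(0, 0), (0, 3), (1, 0), (1, 3), (2, 0), (2, 3), (3, 0), (3, 3), (4, 0), (4, 3), (5, 0), (5, 3), (6, 0), (6, 3), (7, 0), (7, 3)]
Unfold 5 (reflect across h@8): 32 holes -> [(0, 0), (0, 3), (1, 0), (1, 3), (2, 0), (2, 3), (3, 0), (3, 3), (4, 0), (4, 3), (5, 0), (5, 3), (6, 0), (6, 3), (7, 0), (7, 3), (8, 0), (8, 3), (9, 0), (9, 3), (10, 0), (10, 3), (11, 0), (11, 3), (12, 0), (12, 3), (13, 0), (13, 3), (14, 0), (14, 3), (15, 0), (15, 3)]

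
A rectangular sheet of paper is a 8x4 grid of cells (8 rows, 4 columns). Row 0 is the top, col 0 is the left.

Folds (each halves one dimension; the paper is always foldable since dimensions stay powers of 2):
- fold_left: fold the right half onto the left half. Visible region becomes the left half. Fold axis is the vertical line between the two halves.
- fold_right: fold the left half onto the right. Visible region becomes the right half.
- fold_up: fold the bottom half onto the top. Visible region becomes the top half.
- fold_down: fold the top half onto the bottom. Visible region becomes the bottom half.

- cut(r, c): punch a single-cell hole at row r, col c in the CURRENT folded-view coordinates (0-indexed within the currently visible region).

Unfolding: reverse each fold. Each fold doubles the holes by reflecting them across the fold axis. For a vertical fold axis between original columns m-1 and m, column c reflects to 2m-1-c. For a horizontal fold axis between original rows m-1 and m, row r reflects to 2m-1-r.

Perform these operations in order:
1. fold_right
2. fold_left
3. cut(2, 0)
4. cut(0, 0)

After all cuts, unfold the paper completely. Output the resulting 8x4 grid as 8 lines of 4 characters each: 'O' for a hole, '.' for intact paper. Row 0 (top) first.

Op 1 fold_right: fold axis v@2; visible region now rows[0,8) x cols[2,4) = 8x2
Op 2 fold_left: fold axis v@3; visible region now rows[0,8) x cols[2,3) = 8x1
Op 3 cut(2, 0): punch at orig (2,2); cuts so far [(2, 2)]; region rows[0,8) x cols[2,3) = 8x1
Op 4 cut(0, 0): punch at orig (0,2); cuts so far [(0, 2), (2, 2)]; region rows[0,8) x cols[2,3) = 8x1
Unfold 1 (reflect across v@3): 4 holes -> [(0, 2), (0, 3), (2, 2), (2, 3)]
Unfold 2 (reflect across v@2): 8 holes -> [(0, 0), (0, 1), (0, 2), (0, 3), (2, 0), (2, 1), (2, 2), (2, 3)]

Answer: OOOO
....
OOOO
....
....
....
....
....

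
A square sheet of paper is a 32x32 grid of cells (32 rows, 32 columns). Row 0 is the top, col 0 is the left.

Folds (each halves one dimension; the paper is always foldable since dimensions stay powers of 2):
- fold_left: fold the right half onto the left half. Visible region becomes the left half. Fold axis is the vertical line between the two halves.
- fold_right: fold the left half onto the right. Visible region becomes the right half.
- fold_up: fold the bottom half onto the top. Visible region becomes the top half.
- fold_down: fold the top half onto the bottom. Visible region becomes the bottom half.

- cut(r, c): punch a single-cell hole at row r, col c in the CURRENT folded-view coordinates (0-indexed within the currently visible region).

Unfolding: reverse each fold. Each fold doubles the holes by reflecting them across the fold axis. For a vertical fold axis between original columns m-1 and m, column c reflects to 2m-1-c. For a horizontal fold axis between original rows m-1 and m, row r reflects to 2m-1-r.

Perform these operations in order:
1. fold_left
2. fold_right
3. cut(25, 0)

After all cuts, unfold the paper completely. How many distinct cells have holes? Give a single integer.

Answer: 4

Derivation:
Op 1 fold_left: fold axis v@16; visible region now rows[0,32) x cols[0,16) = 32x16
Op 2 fold_right: fold axis v@8; visible region now rows[0,32) x cols[8,16) = 32x8
Op 3 cut(25, 0): punch at orig (25,8); cuts so far [(25, 8)]; region rows[0,32) x cols[8,16) = 32x8
Unfold 1 (reflect across v@8): 2 holes -> [(25, 7), (25, 8)]
Unfold 2 (reflect across v@16): 4 holes -> [(25, 7), (25, 8), (25, 23), (25, 24)]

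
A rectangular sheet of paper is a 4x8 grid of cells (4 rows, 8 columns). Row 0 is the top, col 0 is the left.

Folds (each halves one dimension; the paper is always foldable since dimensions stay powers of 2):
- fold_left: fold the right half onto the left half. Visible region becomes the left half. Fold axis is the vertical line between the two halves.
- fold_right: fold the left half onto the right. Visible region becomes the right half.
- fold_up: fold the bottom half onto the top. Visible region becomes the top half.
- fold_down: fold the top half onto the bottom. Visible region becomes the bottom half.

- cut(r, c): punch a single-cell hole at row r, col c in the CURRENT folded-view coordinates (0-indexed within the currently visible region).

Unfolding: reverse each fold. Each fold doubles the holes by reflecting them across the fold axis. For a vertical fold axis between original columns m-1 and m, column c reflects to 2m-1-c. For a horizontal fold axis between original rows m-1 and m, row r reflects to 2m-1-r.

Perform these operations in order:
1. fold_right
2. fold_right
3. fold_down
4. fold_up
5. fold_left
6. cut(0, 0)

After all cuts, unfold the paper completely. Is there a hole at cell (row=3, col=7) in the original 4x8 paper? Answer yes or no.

Op 1 fold_right: fold axis v@4; visible region now rows[0,4) x cols[4,8) = 4x4
Op 2 fold_right: fold axis v@6; visible region now rows[0,4) x cols[6,8) = 4x2
Op 3 fold_down: fold axis h@2; visible region now rows[2,4) x cols[6,8) = 2x2
Op 4 fold_up: fold axis h@3; visible region now rows[2,3) x cols[6,8) = 1x2
Op 5 fold_left: fold axis v@7; visible region now rows[2,3) x cols[6,7) = 1x1
Op 6 cut(0, 0): punch at orig (2,6); cuts so far [(2, 6)]; region rows[2,3) x cols[6,7) = 1x1
Unfold 1 (reflect across v@7): 2 holes -> [(2, 6), (2, 7)]
Unfold 2 (reflect across h@3): 4 holes -> [(2, 6), (2, 7), (3, 6), (3, 7)]
Unfold 3 (reflect across h@2): 8 holes -> [(0, 6), (0, 7), (1, 6), (1, 7), (2, 6), (2, 7), (3, 6), (3, 7)]
Unfold 4 (reflect across v@6): 16 holes -> [(0, 4), (0, 5), (0, 6), (0, 7), (1, 4), (1, 5), (1, 6), (1, 7), (2, 4), (2, 5), (2, 6), (2, 7), (3, 4), (3, 5), (3, 6), (3, 7)]
Unfold 5 (reflect across v@4): 32 holes -> [(0, 0), (0, 1), (0, 2), (0, 3), (0, 4), (0, 5), (0, 6), (0, 7), (1, 0), (1, 1), (1, 2), (1, 3), (1, 4), (1, 5), (1, 6), (1, 7), (2, 0), (2, 1), (2, 2), (2, 3), (2, 4), (2, 5), (2, 6), (2, 7), (3, 0), (3, 1), (3, 2), (3, 3), (3, 4), (3, 5), (3, 6), (3, 7)]
Holes: [(0, 0), (0, 1), (0, 2), (0, 3), (0, 4), (0, 5), (0, 6), (0, 7), (1, 0), (1, 1), (1, 2), (1, 3), (1, 4), (1, 5), (1, 6), (1, 7), (2, 0), (2, 1), (2, 2), (2, 3), (2, 4), (2, 5), (2, 6), (2, 7), (3, 0), (3, 1), (3, 2), (3, 3), (3, 4), (3, 5), (3, 6), (3, 7)]

Answer: yes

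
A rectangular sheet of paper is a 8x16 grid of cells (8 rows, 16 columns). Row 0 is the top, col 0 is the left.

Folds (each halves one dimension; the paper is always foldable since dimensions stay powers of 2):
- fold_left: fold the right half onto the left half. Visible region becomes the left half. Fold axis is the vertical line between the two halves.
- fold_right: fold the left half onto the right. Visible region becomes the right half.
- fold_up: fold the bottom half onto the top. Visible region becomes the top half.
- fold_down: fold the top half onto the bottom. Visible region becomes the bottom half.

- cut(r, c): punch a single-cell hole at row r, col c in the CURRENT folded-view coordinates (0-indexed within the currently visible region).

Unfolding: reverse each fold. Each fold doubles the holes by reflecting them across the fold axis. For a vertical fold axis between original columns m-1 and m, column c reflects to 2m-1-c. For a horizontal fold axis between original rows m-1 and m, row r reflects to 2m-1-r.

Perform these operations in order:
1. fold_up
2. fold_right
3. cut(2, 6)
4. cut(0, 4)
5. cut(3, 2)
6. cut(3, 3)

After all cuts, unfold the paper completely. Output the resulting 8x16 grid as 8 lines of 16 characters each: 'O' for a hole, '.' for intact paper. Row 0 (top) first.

Answer: ...O........O...
................
.O............O.
....OO....OO....
....OO....OO....
.O............O.
................
...O........O...

Derivation:
Op 1 fold_up: fold axis h@4; visible region now rows[0,4) x cols[0,16) = 4x16
Op 2 fold_right: fold axis v@8; visible region now rows[0,4) x cols[8,16) = 4x8
Op 3 cut(2, 6): punch at orig (2,14); cuts so far [(2, 14)]; region rows[0,4) x cols[8,16) = 4x8
Op 4 cut(0, 4): punch at orig (0,12); cuts so far [(0, 12), (2, 14)]; region rows[0,4) x cols[8,16) = 4x8
Op 5 cut(3, 2): punch at orig (3,10); cuts so far [(0, 12), (2, 14), (3, 10)]; region rows[0,4) x cols[8,16) = 4x8
Op 6 cut(3, 3): punch at orig (3,11); cuts so far [(0, 12), (2, 14), (3, 10), (3, 11)]; region rows[0,4) x cols[8,16) = 4x8
Unfold 1 (reflect across v@8): 8 holes -> [(0, 3), (0, 12), (2, 1), (2, 14), (3, 4), (3, 5), (3, 10), (3, 11)]
Unfold 2 (reflect across h@4): 16 holes -> [(0, 3), (0, 12), (2, 1), (2, 14), (3, 4), (3, 5), (3, 10), (3, 11), (4, 4), (4, 5), (4, 10), (4, 11), (5, 1), (5, 14), (7, 3), (7, 12)]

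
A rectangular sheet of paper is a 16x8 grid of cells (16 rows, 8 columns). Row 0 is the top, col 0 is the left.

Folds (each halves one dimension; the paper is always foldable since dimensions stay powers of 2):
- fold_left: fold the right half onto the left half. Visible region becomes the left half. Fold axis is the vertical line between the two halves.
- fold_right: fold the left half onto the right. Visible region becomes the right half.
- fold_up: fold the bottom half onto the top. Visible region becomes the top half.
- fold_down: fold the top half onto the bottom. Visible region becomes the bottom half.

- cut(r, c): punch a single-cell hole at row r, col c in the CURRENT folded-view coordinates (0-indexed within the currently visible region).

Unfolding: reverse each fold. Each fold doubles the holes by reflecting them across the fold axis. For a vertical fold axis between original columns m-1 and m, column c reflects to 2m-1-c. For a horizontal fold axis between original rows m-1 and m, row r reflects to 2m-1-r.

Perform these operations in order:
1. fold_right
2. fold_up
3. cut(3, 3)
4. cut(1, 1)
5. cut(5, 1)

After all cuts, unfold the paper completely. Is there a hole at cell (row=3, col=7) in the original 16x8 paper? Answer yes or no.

Answer: yes

Derivation:
Op 1 fold_right: fold axis v@4; visible region now rows[0,16) x cols[4,8) = 16x4
Op 2 fold_up: fold axis h@8; visible region now rows[0,8) x cols[4,8) = 8x4
Op 3 cut(3, 3): punch at orig (3,7); cuts so far [(3, 7)]; region rows[0,8) x cols[4,8) = 8x4
Op 4 cut(1, 1): punch at orig (1,5); cuts so far [(1, 5), (3, 7)]; region rows[0,8) x cols[4,8) = 8x4
Op 5 cut(5, 1): punch at orig (5,5); cuts so far [(1, 5), (3, 7), (5, 5)]; region rows[0,8) x cols[4,8) = 8x4
Unfold 1 (reflect across h@8): 6 holes -> [(1, 5), (3, 7), (5, 5), (10, 5), (12, 7), (14, 5)]
Unfold 2 (reflect across v@4): 12 holes -> [(1, 2), (1, 5), (3, 0), (3, 7), (5, 2), (5, 5), (10, 2), (10, 5), (12, 0), (12, 7), (14, 2), (14, 5)]
Holes: [(1, 2), (1, 5), (3, 0), (3, 7), (5, 2), (5, 5), (10, 2), (10, 5), (12, 0), (12, 7), (14, 2), (14, 5)]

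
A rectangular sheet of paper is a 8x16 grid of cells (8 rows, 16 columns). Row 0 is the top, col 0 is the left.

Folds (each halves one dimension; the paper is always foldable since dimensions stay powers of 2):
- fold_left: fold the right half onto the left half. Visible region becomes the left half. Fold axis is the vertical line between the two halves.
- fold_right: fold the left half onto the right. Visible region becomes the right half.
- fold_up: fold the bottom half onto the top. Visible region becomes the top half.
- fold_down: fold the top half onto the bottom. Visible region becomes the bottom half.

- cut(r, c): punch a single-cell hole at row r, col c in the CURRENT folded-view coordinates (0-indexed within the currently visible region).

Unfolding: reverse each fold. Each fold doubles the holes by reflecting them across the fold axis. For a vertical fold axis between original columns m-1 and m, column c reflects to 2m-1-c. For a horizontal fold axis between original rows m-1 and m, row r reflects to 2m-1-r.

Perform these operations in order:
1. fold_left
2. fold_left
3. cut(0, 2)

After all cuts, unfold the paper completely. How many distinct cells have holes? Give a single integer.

Op 1 fold_left: fold axis v@8; visible region now rows[0,8) x cols[0,8) = 8x8
Op 2 fold_left: fold axis v@4; visible region now rows[0,8) x cols[0,4) = 8x4
Op 3 cut(0, 2): punch at orig (0,2); cuts so far [(0, 2)]; region rows[0,8) x cols[0,4) = 8x4
Unfold 1 (reflect across v@4): 2 holes -> [(0, 2), (0, 5)]
Unfold 2 (reflect across v@8): 4 holes -> [(0, 2), (0, 5), (0, 10), (0, 13)]

Answer: 4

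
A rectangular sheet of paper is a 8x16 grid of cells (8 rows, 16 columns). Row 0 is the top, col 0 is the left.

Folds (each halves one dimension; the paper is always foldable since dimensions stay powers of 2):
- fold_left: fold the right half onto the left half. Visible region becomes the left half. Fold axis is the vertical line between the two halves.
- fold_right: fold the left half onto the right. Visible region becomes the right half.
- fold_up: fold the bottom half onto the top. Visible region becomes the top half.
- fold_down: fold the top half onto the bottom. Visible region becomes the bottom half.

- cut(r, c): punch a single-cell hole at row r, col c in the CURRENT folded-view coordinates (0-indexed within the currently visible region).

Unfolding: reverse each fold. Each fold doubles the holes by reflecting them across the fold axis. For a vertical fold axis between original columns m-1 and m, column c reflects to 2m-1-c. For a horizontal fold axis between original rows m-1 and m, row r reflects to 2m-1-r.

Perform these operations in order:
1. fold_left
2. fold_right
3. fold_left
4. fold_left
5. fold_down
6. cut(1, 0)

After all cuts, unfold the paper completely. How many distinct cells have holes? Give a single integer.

Answer: 32

Derivation:
Op 1 fold_left: fold axis v@8; visible region now rows[0,8) x cols[0,8) = 8x8
Op 2 fold_right: fold axis v@4; visible region now rows[0,8) x cols[4,8) = 8x4
Op 3 fold_left: fold axis v@6; visible region now rows[0,8) x cols[4,6) = 8x2
Op 4 fold_left: fold axis v@5; visible region now rows[0,8) x cols[4,5) = 8x1
Op 5 fold_down: fold axis h@4; visible region now rows[4,8) x cols[4,5) = 4x1
Op 6 cut(1, 0): punch at orig (5,4); cuts so far [(5, 4)]; region rows[4,8) x cols[4,5) = 4x1
Unfold 1 (reflect across h@4): 2 holes -> [(2, 4), (5, 4)]
Unfold 2 (reflect across v@5): 4 holes -> [(2, 4), (2, 5), (5, 4), (5, 5)]
Unfold 3 (reflect across v@6): 8 holes -> [(2, 4), (2, 5), (2, 6), (2, 7), (5, 4), (5, 5), (5, 6), (5, 7)]
Unfold 4 (reflect across v@4): 16 holes -> [(2, 0), (2, 1), (2, 2), (2, 3), (2, 4), (2, 5), (2, 6), (2, 7), (5, 0), (5, 1), (5, 2), (5, 3), (5, 4), (5, 5), (5, 6), (5, 7)]
Unfold 5 (reflect across v@8): 32 holes -> [(2, 0), (2, 1), (2, 2), (2, 3), (2, 4), (2, 5), (2, 6), (2, 7), (2, 8), (2, 9), (2, 10), (2, 11), (2, 12), (2, 13), (2, 14), (2, 15), (5, 0), (5, 1), (5, 2), (5, 3), (5, 4), (5, 5), (5, 6), (5, 7), (5, 8), (5, 9), (5, 10), (5, 11), (5, 12), (5, 13), (5, 14), (5, 15)]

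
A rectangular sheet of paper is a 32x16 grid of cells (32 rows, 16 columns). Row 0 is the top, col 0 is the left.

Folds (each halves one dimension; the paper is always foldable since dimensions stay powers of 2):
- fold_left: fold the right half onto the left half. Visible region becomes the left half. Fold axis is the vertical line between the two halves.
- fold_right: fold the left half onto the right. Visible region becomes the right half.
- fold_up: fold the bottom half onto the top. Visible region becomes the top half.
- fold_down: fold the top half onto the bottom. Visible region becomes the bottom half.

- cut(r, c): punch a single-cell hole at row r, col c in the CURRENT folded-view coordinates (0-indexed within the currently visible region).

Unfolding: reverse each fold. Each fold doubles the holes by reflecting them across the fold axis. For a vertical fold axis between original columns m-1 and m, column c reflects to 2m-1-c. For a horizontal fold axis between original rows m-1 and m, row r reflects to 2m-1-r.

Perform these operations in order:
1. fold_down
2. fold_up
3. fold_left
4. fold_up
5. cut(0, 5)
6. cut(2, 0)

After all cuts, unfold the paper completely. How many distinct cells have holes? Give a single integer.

Op 1 fold_down: fold axis h@16; visible region now rows[16,32) x cols[0,16) = 16x16
Op 2 fold_up: fold axis h@24; visible region now rows[16,24) x cols[0,16) = 8x16
Op 3 fold_left: fold axis v@8; visible region now rows[16,24) x cols[0,8) = 8x8
Op 4 fold_up: fold axis h@20; visible region now rows[16,20) x cols[0,8) = 4x8
Op 5 cut(0, 5): punch at orig (16,5); cuts so far [(16, 5)]; region rows[16,20) x cols[0,8) = 4x8
Op 6 cut(2, 0): punch at orig (18,0); cuts so far [(16, 5), (18, 0)]; region rows[16,20) x cols[0,8) = 4x8
Unfold 1 (reflect across h@20): 4 holes -> [(16, 5), (18, 0), (21, 0), (23, 5)]
Unfold 2 (reflect across v@8): 8 holes -> [(16, 5), (16, 10), (18, 0), (18, 15), (21, 0), (21, 15), (23, 5), (23, 10)]
Unfold 3 (reflect across h@24): 16 holes -> [(16, 5), (16, 10), (18, 0), (18, 15), (21, 0), (21, 15), (23, 5), (23, 10), (24, 5), (24, 10), (26, 0), (26, 15), (29, 0), (29, 15), (31, 5), (31, 10)]
Unfold 4 (reflect across h@16): 32 holes -> [(0, 5), (0, 10), (2, 0), (2, 15), (5, 0), (5, 15), (7, 5), (7, 10), (8, 5), (8, 10), (10, 0), (10, 15), (13, 0), (13, 15), (15, 5), (15, 10), (16, 5), (16, 10), (18, 0), (18, 15), (21, 0), (21, 15), (23, 5), (23, 10), (24, 5), (24, 10), (26, 0), (26, 15), (29, 0), (29, 15), (31, 5), (31, 10)]

Answer: 32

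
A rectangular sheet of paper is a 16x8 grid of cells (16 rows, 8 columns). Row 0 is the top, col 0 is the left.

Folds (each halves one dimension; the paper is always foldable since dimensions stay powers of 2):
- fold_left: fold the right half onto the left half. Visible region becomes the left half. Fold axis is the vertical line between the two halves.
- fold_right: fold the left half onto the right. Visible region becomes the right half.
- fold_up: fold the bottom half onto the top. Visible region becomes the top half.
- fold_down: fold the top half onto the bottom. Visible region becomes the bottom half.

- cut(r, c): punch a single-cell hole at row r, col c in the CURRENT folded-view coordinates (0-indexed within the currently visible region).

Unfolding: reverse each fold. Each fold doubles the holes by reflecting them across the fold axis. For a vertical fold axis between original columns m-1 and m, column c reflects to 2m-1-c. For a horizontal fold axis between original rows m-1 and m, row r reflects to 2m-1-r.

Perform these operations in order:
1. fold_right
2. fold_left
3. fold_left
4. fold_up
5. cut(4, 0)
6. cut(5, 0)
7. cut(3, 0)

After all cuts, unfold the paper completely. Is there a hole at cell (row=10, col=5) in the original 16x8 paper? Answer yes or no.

Op 1 fold_right: fold axis v@4; visible region now rows[0,16) x cols[4,8) = 16x4
Op 2 fold_left: fold axis v@6; visible region now rows[0,16) x cols[4,6) = 16x2
Op 3 fold_left: fold axis v@5; visible region now rows[0,16) x cols[4,5) = 16x1
Op 4 fold_up: fold axis h@8; visible region now rows[0,8) x cols[4,5) = 8x1
Op 5 cut(4, 0): punch at orig (4,4); cuts so far [(4, 4)]; region rows[0,8) x cols[4,5) = 8x1
Op 6 cut(5, 0): punch at orig (5,4); cuts so far [(4, 4), (5, 4)]; region rows[0,8) x cols[4,5) = 8x1
Op 7 cut(3, 0): punch at orig (3,4); cuts so far [(3, 4), (4, 4), (5, 4)]; region rows[0,8) x cols[4,5) = 8x1
Unfold 1 (reflect across h@8): 6 holes -> [(3, 4), (4, 4), (5, 4), (10, 4), (11, 4), (12, 4)]
Unfold 2 (reflect across v@5): 12 holes -> [(3, 4), (3, 5), (4, 4), (4, 5), (5, 4), (5, 5), (10, 4), (10, 5), (11, 4), (11, 5), (12, 4), (12, 5)]
Unfold 3 (reflect across v@6): 24 holes -> [(3, 4), (3, 5), (3, 6), (3, 7), (4, 4), (4, 5), (4, 6), (4, 7), (5, 4), (5, 5), (5, 6), (5, 7), (10, 4), (10, 5), (10, 6), (10, 7), (11, 4), (11, 5), (11, 6), (11, 7), (12, 4), (12, 5), (12, 6), (12, 7)]
Unfold 4 (reflect across v@4): 48 holes -> [(3, 0), (3, 1), (3, 2), (3, 3), (3, 4), (3, 5), (3, 6), (3, 7), (4, 0), (4, 1), (4, 2), (4, 3), (4, 4), (4, 5), (4, 6), (4, 7), (5, 0), (5, 1), (5, 2), (5, 3), (5, 4), (5, 5), (5, 6), (5, 7), (10, 0), (10, 1), (10, 2), (10, 3), (10, 4), (10, 5), (10, 6), (10, 7), (11, 0), (11, 1), (11, 2), (11, 3), (11, 4), (11, 5), (11, 6), (11, 7), (12, 0), (12, 1), (12, 2), (12, 3), (12, 4), (12, 5), (12, 6), (12, 7)]
Holes: [(3, 0), (3, 1), (3, 2), (3, 3), (3, 4), (3, 5), (3, 6), (3, 7), (4, 0), (4, 1), (4, 2), (4, 3), (4, 4), (4, 5), (4, 6), (4, 7), (5, 0), (5, 1), (5, 2), (5, 3), (5, 4), (5, 5), (5, 6), (5, 7), (10, 0), (10, 1), (10, 2), (10, 3), (10, 4), (10, 5), (10, 6), (10, 7), (11, 0), (11, 1), (11, 2), (11, 3), (11, 4), (11, 5), (11, 6), (11, 7), (12, 0), (12, 1), (12, 2), (12, 3), (12, 4), (12, 5), (12, 6), (12, 7)]

Answer: yes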